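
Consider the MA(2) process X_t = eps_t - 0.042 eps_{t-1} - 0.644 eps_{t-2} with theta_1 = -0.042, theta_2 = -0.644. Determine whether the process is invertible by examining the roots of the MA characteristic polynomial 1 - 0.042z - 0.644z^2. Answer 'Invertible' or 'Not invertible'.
\text{Invertible}

The MA(q) characteristic polynomial is P(z) = 1 - 0.042z - 0.644z^2.
Invertibility requires all roots to lie outside the unit circle, i.e. |z| > 1 for every root.
Set 1 + (-0.042) z + (-0.644) z^2 = 0, i.e. a z^2 + b z + c = 0 with a = -0.644, b = -0.042, c = 1.
Discriminant D = b^2 - 4ac = (-0.042)^2 - 4*(-0.644)*1 = 0.001764 - (-2.576) = 2.577764.
D >= 0, so the roots are real: z = (-b +/- sqrt(D)) / (2a) = (0.042 +/- 1.605542) / (-1.288).
  z_1 = (0.042 + 1.605542) / (-1.288) = -1.2791,   |z_1| = 1.2791.
  z_2 = (0.042 - 1.605542) / (-1.288) = 1.2139,   |z_2| = 1.2139.
Moduli of all roots: 1.2791, 1.2139.
All moduli strictly greater than 1? Yes.
Verdict: Invertible.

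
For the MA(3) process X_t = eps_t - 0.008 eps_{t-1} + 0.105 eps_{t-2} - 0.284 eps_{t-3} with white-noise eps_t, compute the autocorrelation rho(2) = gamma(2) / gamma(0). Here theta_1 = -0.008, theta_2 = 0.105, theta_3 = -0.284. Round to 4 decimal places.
\rho(2) = 0.0983

For an MA(q) process with theta_0 = 1, the autocovariance is
  gamma(k) = sigma^2 * sum_{i=0..q-k} theta_i * theta_{i+k},
and rho(k) = gamma(k) / gamma(0). Sigma^2 cancels.
  numerator   = (1)*(0.105) + (-0.008)*(-0.284) = 0.107272.
  denominator = (1)^2 + (-0.008)^2 + (0.105)^2 + (-0.284)^2 = 1.091745.
  rho(2) = 0.107272 / 1.091745 = 0.0983.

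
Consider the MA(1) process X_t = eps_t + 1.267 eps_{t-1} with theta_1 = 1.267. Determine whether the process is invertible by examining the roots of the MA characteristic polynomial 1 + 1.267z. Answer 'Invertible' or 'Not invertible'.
\text{Not invertible}

The MA(q) characteristic polynomial is P(z) = 1 + 1.267z.
Invertibility requires all roots to lie outside the unit circle, i.e. |z| > 1 for every root.
This is linear in z: 1 + (1.267) z = 0  =>  z = -1/(1.267) = -0.789266,  |z| = 0.789266.
Moduli of all roots: 0.7893.
All moduli strictly greater than 1? No.
Verdict: Not invertible.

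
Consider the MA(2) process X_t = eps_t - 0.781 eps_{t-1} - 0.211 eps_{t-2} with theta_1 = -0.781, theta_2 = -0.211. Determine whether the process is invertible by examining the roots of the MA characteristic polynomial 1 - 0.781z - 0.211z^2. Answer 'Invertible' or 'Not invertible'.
\text{Invertible}

The MA(q) characteristic polynomial is P(z) = 1 - 0.781z - 0.211z^2.
Invertibility requires all roots to lie outside the unit circle, i.e. |z| > 1 for every root.
Set 1 + (-0.781) z + (-0.211) z^2 = 0, i.e. a z^2 + b z + c = 0 with a = -0.211, b = -0.781, c = 1.
Discriminant D = b^2 - 4ac = (-0.781)^2 - 4*(-0.211)*1 = 0.609961 - (-0.844) = 1.453961.
D >= 0, so the roots are real: z = (-b +/- sqrt(D)) / (2a) = (0.781 +/- 1.205803) / (-0.422).
  z_1 = (0.781 + 1.205803) / (-0.422) = -4.7081,   |z_1| = 4.7081.
  z_2 = (0.781 - 1.205803) / (-0.422) = 1.0066,   |z_2| = 1.0066.
Moduli of all roots: 4.7081, 1.0066.
All moduli strictly greater than 1? Yes.
Verdict: Invertible.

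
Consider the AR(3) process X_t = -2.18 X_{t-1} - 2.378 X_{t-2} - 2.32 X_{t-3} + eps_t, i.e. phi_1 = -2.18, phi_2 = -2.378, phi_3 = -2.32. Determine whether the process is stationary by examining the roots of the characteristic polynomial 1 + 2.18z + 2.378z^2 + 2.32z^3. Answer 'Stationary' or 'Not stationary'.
\text{Not stationary}

The AR(p) characteristic polynomial is P(z) = 1 + 2.18z + 2.378z^2 + 2.32z^3.
Stationarity requires all roots to lie outside the unit circle, i.e. |z| > 1 for every root.
Degree 3: look for a simple real root z0 first, then factor out (1 - z/z0) and solve the remaining quadratic.
Testing z0 = -0.625: P(-0.625) = 1 + (2.18)(-0.625) + (2.378)(-0.625)^2 + (2.32)(-0.625)^3
  = 1 + (-1.3625) + (0.928906) + (-0.566406) = 0.  So z_0 = -0.625 is a root, |z_0| = 0.625.
Divide out the factor (1 + 1.6 z) = (1 - z/z0) (since 1/z0 = -1.6):
  P(z) = (1 + 1.6 z)(1 + (0.58) z + (1.45) z^2)
  [check: z-coef 0.58 - (-1.6) = 2.18; z^2-coef 1.45 - (-1.6)(0.58) = 2.378; z^3-coef -(-1.6)(1.45) = 2.32.]
Remaining roots from the quadratic factor 1 + (0.58) z + (1.45) z^2:
  Set 1 + (0.58) z + (1.45) z^2 = 0, i.e. a z^2 + b z + c = 0 with a = 1.45, b = 0.58, c = 1.
  Discriminant D = b^2 - 4ac = (0.58)^2 - 4*(1.45)*1 = 0.3364 - (5.8) = -5.4636.
  D < 0, so the roots are the complex-conjugate pair z = (-b +/- i sqrt(-D)) / (2a) = -0.2 +/- 0.806i.
  For a conjugate pair |z|^2 = z * conj(z) = (product of roots) = c/a = 1/(1.45) = 0.689655, so |z| = sqrt(0.689655) = 0.8305 for both roots.
Moduli of all roots: 0.6250, 0.8305, 0.8305.
All moduli strictly greater than 1? No.
Verdict: Not stationary.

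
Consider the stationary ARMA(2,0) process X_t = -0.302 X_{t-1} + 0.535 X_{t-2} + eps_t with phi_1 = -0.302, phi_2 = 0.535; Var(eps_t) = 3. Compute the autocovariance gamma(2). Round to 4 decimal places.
\gamma(2) = 5.3147

Multiply the model equation by X_{t-k} and take expectations. With theta_0 = psi_0 = 1 and psi_j the MA(infinity) weights, this gives
  gamma(k) - sum_i phi_i gamma(k-i) = c_k,
  c_k = sigma^2 * sum_{j=k..q} theta_j psi_{j-k}   (c_k = 0 for k > q),
using gamma(-m) = gamma(m).
Pure AR (q = 0): c_0 = sigma^2 = 3, c_k = 0 for k >= 1.
Equations for k = 0, 1, 2 (AR order 2, c_2 = 0):
  (E0) gamma(0) = phi_1 gamma(1) + phi_2 gamma(2) + c_0
  (E1) gamma(1) = phi_1 gamma(0) + phi_2 gamma(1) + c_1
  (E2) gamma(2) = phi_1 gamma(1) + phi_2 gamma(0)
From (E1): gamma(1) = A gamma(0) + B with
  A = phi_1 / (1 - phi_2) = -0.302 / 0.465 = -0.649462,   B = c_1 / (1 - phi_2) = 0 / 0.465 = 0.
Insert (E2) into (E0): gamma(0) (1 - phi_2^2) = phi_1 (1 + phi_2) gamma(1) + c_0.
  phi_1 (1 + phi_2) = (-0.302)(1.535) = -0.46357,   1 - phi_2^2 = 0.713775.
Replace gamma(1) by A gamma(0) + B and collect gamma(0):
  gamma(0) [0.713775 - (-0.46357)(-0.649462)] = c_0 = 3
  gamma(0) * 0.412704 = 3
  gamma(0) = 3 / 0.412704 = 7.269137.
  gamma(1) = A gamma(0) = (-0.649462)(7.269137) = -4.721031.
  gamma(2) = phi_1 gamma(1) + phi_2 gamma(0) = (-0.302)(-4.721031) + (0.535)(7.269137) = 5.31474.
Therefore gamma(2) = 5.3147 (to 4 decimal places).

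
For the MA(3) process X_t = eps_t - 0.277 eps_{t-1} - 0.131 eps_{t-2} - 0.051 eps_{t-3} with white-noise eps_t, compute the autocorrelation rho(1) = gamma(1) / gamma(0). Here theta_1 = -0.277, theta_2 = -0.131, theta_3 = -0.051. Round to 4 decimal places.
\rho(1) = -0.2134

For an MA(q) process with theta_0 = 1, the autocovariance is
  gamma(k) = sigma^2 * sum_{i=0..q-k} theta_i * theta_{i+k},
and rho(k) = gamma(k) / gamma(0). Sigma^2 cancels.
  numerator   = (1)*(-0.277) + (-0.277)*(-0.131) + (-0.131)*(-0.051) = -0.234032.
  denominator = (1)^2 + (-0.277)^2 + (-0.131)^2 + (-0.051)^2 = 1.096491.
  rho(1) = -0.234032 / 1.096491 = -0.2134.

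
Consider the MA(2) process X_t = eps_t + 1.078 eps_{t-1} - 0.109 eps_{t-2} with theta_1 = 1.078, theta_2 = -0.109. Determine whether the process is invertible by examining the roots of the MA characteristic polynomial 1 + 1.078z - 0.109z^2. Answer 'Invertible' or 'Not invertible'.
\text{Not invertible}

The MA(q) characteristic polynomial is P(z) = 1 + 1.078z - 0.109z^2.
Invertibility requires all roots to lie outside the unit circle, i.e. |z| > 1 for every root.
Set 1 + (1.078) z + (-0.109) z^2 = 0, i.e. a z^2 + b z + c = 0 with a = -0.109, b = 1.078, c = 1.
Discriminant D = b^2 - 4ac = (1.078)^2 - 4*(-0.109)*1 = 1.162084 - (-0.436) = 1.598084.
D >= 0, so the roots are real: z = (-b +/- sqrt(D)) / (2a) = (-1.078 +/- 1.264153) / (-0.218).
  z_1 = (-1.078 + 1.264153) / (-0.218) = -0.8539,   |z_1| = 0.8539.
  z_2 = (-1.078 - 1.264153) / (-0.218) = 10.7438,   |z_2| = 10.7438.
Moduli of all roots: 0.8539, 10.7438.
All moduli strictly greater than 1? No.
Verdict: Not invertible.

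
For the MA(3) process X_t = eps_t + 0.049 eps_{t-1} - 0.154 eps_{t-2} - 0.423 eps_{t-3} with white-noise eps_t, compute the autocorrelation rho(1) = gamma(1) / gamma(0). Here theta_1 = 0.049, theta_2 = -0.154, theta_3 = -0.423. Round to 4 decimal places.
\rho(1) = 0.0885

For an MA(q) process with theta_0 = 1, the autocovariance is
  gamma(k) = sigma^2 * sum_{i=0..q-k} theta_i * theta_{i+k},
and rho(k) = gamma(k) / gamma(0). Sigma^2 cancels.
  numerator   = (1)*(0.049) + (0.049)*(-0.154) + (-0.154)*(-0.423) = 0.106596.
  denominator = (1)^2 + (0.049)^2 + (-0.154)^2 + (-0.423)^2 = 1.205046.
  rho(1) = 0.106596 / 1.205046 = 0.0885.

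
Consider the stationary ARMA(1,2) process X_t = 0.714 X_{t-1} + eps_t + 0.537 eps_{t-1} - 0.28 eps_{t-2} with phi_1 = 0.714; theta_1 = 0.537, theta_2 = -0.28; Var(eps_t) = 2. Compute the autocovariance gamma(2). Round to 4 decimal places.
\gamma(2) = 3.1040

Multiply the model equation by X_{t-k} and take expectations. With theta_0 = psi_0 = 1 and psi_j the MA(infinity) weights, this gives
  gamma(k) - sum_i phi_i gamma(k-i) = c_k,
  c_k = sigma^2 * sum_{j=k..q} theta_j psi_{j-k}   (c_k = 0 for k > q),
using gamma(-m) = gamma(m).
psi-weights needed (psi_j = theta_j + sum_i phi_i psi_{j-i}):
  psi_1 = theta_1 + phi_1 = 0.537 + (0.714) = 1.251
  psi_2 = theta_2 + phi_1 psi_1 = -0.28 + (0.714)(1.251) = 0.613214
Right-hand sides:
  c_0 = sigma^2 (1 + theta_1 psi_1 + theta_2 psi_2) = 2 * (1 + (0.537)(1.251) + (-0.28)(0.613214)) = 2 * 1.500087 = 3.000174
  c_1 = sigma^2 (theta_1 + theta_2 psi_1) = 2 * (0.537 + (-0.28)(1.251)) = 0.37344
  c_2 = sigma^2 theta_2 = 2 * (-0.28) = -0.56
Equations for k = 0 and k = 1 (AR order 1):
  gamma(0) = phi_1 gamma(1) + c_0
  gamma(1) = phi_1 gamma(0) + c_1
Substituting the second into the first: gamma(0) (1 - phi_1^2) = c_0 + phi_1 c_1, so
  gamma(0) = (c_0 + phi_1 c_1) / (1 - phi_1^2) = (3.000174 + (0.714)(0.37344)) / (1 - (0.714)^2) = 3.26681 / 0.490204 = 6.664185.
  gamma(1) = phi_1 gamma(0) + c_1 = (0.714)(6.664185) + (0.37344) = 5.131668.
For k = 2: gamma(2) = phi_1 gamma(1) + c_2
  = (0.714)(5.131668) + (-0.56) = 3.104011.
Therefore gamma(2) = 3.1040 (to 4 decimal places).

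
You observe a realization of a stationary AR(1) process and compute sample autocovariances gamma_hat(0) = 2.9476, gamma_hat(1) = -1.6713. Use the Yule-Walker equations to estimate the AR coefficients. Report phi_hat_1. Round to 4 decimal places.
\hat\phi_{1} = -0.5670

The Yule-Walker equations for an AR(p) process read, in matrix form,
  Gamma_p phi = r_p,   with   (Gamma_p)_{ij} = gamma(|i - j|),
                       (r_p)_i = gamma(i),   i,j = 1..p.
Substitute the sample gammas (Toeplitz matrix and right-hand side of size 1):
  Gamma_p = [[2.9476]]
  r_p     = [-1.6713]
With p = 1 this is the single equation gamma(0) phi_1 = gamma(1):
  phi_hat_1 = gamma(1) / gamma(0) = -1.6713 / 2.9476 = -0.5670.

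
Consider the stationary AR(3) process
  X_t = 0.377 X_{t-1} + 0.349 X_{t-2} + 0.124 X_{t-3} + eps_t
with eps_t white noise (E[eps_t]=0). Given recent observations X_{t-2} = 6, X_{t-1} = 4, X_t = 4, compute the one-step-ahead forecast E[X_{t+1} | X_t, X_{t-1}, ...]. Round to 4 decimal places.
E[X_{t+1} \mid \mathcal F_t] = 3.6480

For an AR(p) model X_t = c + sum_i phi_i X_{t-i} + eps_t, the
one-step-ahead conditional mean is
  E[X_{t+1} | X_t, ...] = c + sum_i phi_i X_{t+1-i}.
Substitute known values:
  E[X_{t+1} | ...] = (0.377) * (4) + (0.349) * (4) + (0.124) * (6)
                   = 3.6480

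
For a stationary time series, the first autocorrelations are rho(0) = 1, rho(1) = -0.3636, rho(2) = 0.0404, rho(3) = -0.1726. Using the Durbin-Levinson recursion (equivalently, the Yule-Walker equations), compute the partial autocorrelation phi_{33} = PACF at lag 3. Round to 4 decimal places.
\phi_{33} = -0.2270

The PACF at lag k is phi_{kk}, the last component of the solution
to the Yule-Walker system G_k phi = r_k where
  (G_k)_{ij} = rho(|i - j|), (r_k)_i = rho(i), i,j = 1..k.
Equivalently, Durbin-Levinson gives phi_{kk} iteratively:
  phi_{11} = rho(1)
  phi_{kk} = [rho(k) - sum_{j=1..k-1} phi_{k-1,j} rho(k-j)]
            / [1 - sum_{j=1..k-1} phi_{k-1,j} rho(j)],
  phi_{k,j} = phi_{k-1,j} - phi_{kk} phi_{k-1,k-j},  j = 1..k-1.
Step k = 1:
  phi_11 = rho(1) = -0.3636.
Step k = 2:
  phi_22 = [rho(2) - phi_11 rho(1)] / [1 - phi_11 rho(1)] = [0.0404 - (-0.3636)(-0.3636)] / [1 - (-0.3636)(-0.3636)]
         = -0.09180496 / 0.86779504 = -0.105791.
  Update: phi_21 = phi_11 - phi_22 phi_11 = -0.3636 - (-0.105791)(-0.3636) = -0.402066.
Step k = 3:
  phi_33 = [rho(3) - phi_21 rho(2) - phi_22 rho(1)] / [1 - phi_21 rho(1) - phi_22 rho(2)]
    numerator   = -0.1726 - (-0.402066)(0.0404) - (-0.105791)(-0.3636) = -0.19482218
    denominator = 1 - (-0.402066)(-0.3636) - (-0.105791)(0.0404) = 0.8580829
  phi_33 = -0.19482218 / 0.8580829 = -0.227.
Therefore phi_{33} = -0.2270.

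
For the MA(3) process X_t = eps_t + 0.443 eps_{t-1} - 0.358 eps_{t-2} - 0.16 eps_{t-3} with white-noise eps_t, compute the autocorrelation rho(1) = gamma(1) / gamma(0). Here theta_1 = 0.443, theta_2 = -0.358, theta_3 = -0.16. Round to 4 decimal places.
\rho(1) = 0.2531

For an MA(q) process with theta_0 = 1, the autocovariance is
  gamma(k) = sigma^2 * sum_{i=0..q-k} theta_i * theta_{i+k},
and rho(k) = gamma(k) / gamma(0). Sigma^2 cancels.
  numerator   = (1)*(0.443) + (0.443)*(-0.358) + (-0.358)*(-0.16) = 0.341686.
  denominator = (1)^2 + (0.443)^2 + (-0.358)^2 + (-0.16)^2 = 1.350013.
  rho(1) = 0.341686 / 1.350013 = 0.2531.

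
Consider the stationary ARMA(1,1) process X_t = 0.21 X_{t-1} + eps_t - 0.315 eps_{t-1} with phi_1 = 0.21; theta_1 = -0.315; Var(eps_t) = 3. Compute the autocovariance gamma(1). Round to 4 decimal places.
\gamma(1) = -0.3077

Multiply the model equation by X_{t-k} and take expectations. With theta_0 = psi_0 = 1 and psi_j the MA(infinity) weights, this gives
  gamma(k) - sum_i phi_i gamma(k-i) = c_k,
  c_k = sigma^2 * sum_{j=k..q} theta_j psi_{j-k}   (c_k = 0 for k > q),
using gamma(-m) = gamma(m).
psi-weights needed (psi_j = theta_j + sum_i phi_i psi_{j-i}):
  psi_1 = theta_1 + phi_1 = -0.315 + (0.21) = -0.105
Right-hand sides:
  c_0 = sigma^2 (1 + theta_1 psi_1) = 3 * (1 + (-0.315)(-0.105)) = 3 * 1.033075 = 3.099225
  c_1 = sigma^2 theta_1 = 3 * (-0.315) = -0.945
  c_2 = 0
Equations for k = 0 and k = 1 (AR order 1):
  gamma(0) = phi_1 gamma(1) + c_0
  gamma(1) = phi_1 gamma(0) + c_1
Substituting the second into the first: gamma(0) (1 - phi_1^2) = c_0 + phi_1 c_1, so
  gamma(0) = (c_0 + phi_1 c_1) / (1 - phi_1^2) = (3.099225 + (0.21)(-0.945)) / (1 - (0.21)^2) = 2.900775 / 0.9559 = 3.034601.
  gamma(1) = phi_1 gamma(0) + c_1 = (0.21)(3.034601) + (-0.945) = -0.307734.
Therefore gamma(1) = -0.3077 (to 4 decimal places).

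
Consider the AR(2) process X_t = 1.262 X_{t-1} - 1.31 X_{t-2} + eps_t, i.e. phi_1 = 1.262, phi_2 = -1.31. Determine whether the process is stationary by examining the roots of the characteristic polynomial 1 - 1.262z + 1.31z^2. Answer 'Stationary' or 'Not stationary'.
\text{Not stationary}

The AR(p) characteristic polynomial is P(z) = 1 - 1.262z + 1.31z^2.
Stationarity requires all roots to lie outside the unit circle, i.e. |z| > 1 for every root.
Set 1 + (-1.262) z + (1.31) z^2 = 0, i.e. a z^2 + b z + c = 0 with a = 1.31, b = -1.262, c = 1.
Discriminant D = b^2 - 4ac = (-1.262)^2 - 4*(1.31)*1 = 1.592644 - (5.24) = -3.647356.
D < 0, so the roots are the complex-conjugate pair z = (-b +/- i sqrt(-D)) / (2a) = 0.4817 +/- 0.7289i.
For a conjugate pair |z|^2 = z * conj(z) = (product of roots) = c/a = 1/(1.31) = 0.763359, so |z| = sqrt(0.763359) = 0.8737 for both roots.
Moduli of all roots: 0.8737, 0.8737.
All moduli strictly greater than 1? No.
Verdict: Not stationary.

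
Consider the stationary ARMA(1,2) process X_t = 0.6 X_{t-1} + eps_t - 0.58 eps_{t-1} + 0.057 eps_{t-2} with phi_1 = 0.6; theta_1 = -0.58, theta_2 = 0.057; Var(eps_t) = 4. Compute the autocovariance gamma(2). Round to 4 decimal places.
\gamma(2) = 0.2900

Multiply the model equation by X_{t-k} and take expectations. With theta_0 = psi_0 = 1 and psi_j the MA(infinity) weights, this gives
  gamma(k) - sum_i phi_i gamma(k-i) = c_k,
  c_k = sigma^2 * sum_{j=k..q} theta_j psi_{j-k}   (c_k = 0 for k > q),
using gamma(-m) = gamma(m).
psi-weights needed (psi_j = theta_j + sum_i phi_i psi_{j-i}):
  psi_1 = theta_1 + phi_1 = -0.58 + (0.6) = 0.02
  psi_2 = theta_2 + phi_1 psi_1 = 0.057 + (0.6)(0.02) = 0.069
Right-hand sides:
  c_0 = sigma^2 (1 + theta_1 psi_1 + theta_2 psi_2) = 4 * (1 + (-0.58)(0.02) + (0.057)(0.069)) = 4 * 0.992333 = 3.969332
  c_1 = sigma^2 (theta_1 + theta_2 psi_1) = 4 * (-0.58 + (0.057)(0.02)) = -2.31544
  c_2 = sigma^2 theta_2 = 4 * (0.057) = 0.228
Equations for k = 0 and k = 1 (AR order 1):
  gamma(0) = phi_1 gamma(1) + c_0
  gamma(1) = phi_1 gamma(0) + c_1
Substituting the second into the first: gamma(0) (1 - phi_1^2) = c_0 + phi_1 c_1, so
  gamma(0) = (c_0 + phi_1 c_1) / (1 - phi_1^2) = (3.969332 + (0.6)(-2.31544)) / (1 - (0.6)^2) = 2.580068 / 0.64 = 4.031356.
  gamma(1) = phi_1 gamma(0) + c_1 = (0.6)(4.031356) + (-2.31544) = 0.103374.
For k = 2: gamma(2) = phi_1 gamma(1) + c_2
  = (0.6)(0.103374) + (0.228) = 0.290024.
Therefore gamma(2) = 0.2900 (to 4 decimal places).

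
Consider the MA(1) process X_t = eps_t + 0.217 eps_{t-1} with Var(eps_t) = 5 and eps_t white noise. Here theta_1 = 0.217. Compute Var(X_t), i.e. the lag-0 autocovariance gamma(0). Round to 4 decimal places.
\gamma(0) = 5.2354

For an MA(q) process X_t = eps_t + sum_i theta_i eps_{t-i} with
Var(eps_t) = sigma^2, the variance is
  gamma(0) = sigma^2 * (1 + sum_i theta_i^2).
  sum_i theta_i^2 = (0.217)^2 = 0.047089.
  gamma(0) = 5 * (1 + 0.047089) = 5 * 1.047089 = 5.235445, which rounds to 5.2354.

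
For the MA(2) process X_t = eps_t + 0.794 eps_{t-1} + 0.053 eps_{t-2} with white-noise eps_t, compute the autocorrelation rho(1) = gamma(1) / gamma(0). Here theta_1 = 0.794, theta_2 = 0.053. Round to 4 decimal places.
\rho(1) = 0.5119

For an MA(q) process with theta_0 = 1, the autocovariance is
  gamma(k) = sigma^2 * sum_{i=0..q-k} theta_i * theta_{i+k},
and rho(k) = gamma(k) / gamma(0). Sigma^2 cancels.
  numerator   = (1)*(0.794) + (0.794)*(0.053) = 0.836082.
  denominator = (1)^2 + (0.794)^2 + (0.053)^2 = 1.633245.
  rho(1) = 0.836082 / 1.633245 = 0.5119.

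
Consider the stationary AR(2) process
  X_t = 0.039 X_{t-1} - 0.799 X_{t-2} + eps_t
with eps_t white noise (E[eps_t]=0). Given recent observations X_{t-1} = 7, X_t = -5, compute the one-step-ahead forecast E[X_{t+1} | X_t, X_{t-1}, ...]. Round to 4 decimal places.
E[X_{t+1} \mid \mathcal F_t] = -5.7880

For an AR(p) model X_t = c + sum_i phi_i X_{t-i} + eps_t, the
one-step-ahead conditional mean is
  E[X_{t+1} | X_t, ...] = c + sum_i phi_i X_{t+1-i}.
Substitute known values:
  E[X_{t+1} | ...] = (0.039) * (-5) + (-0.799) * (7)
                   = -5.7880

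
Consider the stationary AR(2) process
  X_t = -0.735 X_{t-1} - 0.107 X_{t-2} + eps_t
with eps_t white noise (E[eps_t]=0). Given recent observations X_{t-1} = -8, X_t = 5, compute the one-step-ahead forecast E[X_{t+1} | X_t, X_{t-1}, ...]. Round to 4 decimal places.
E[X_{t+1} \mid \mathcal F_t] = -2.8190

For an AR(p) model X_t = c + sum_i phi_i X_{t-i} + eps_t, the
one-step-ahead conditional mean is
  E[X_{t+1} | X_t, ...] = c + sum_i phi_i X_{t+1-i}.
Substitute known values:
  E[X_{t+1} | ...] = (-0.735) * (5) + (-0.107) * (-8)
                   = -2.8190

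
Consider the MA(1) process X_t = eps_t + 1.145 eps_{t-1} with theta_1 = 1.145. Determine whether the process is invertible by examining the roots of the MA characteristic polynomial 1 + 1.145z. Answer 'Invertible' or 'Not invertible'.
\text{Not invertible}

The MA(q) characteristic polynomial is P(z) = 1 + 1.145z.
Invertibility requires all roots to lie outside the unit circle, i.e. |z| > 1 for every root.
This is linear in z: 1 + (1.145) z = 0  =>  z = -1/(1.145) = -0.873362,  |z| = 0.873362.
Moduli of all roots: 0.8734.
All moduli strictly greater than 1? No.
Verdict: Not invertible.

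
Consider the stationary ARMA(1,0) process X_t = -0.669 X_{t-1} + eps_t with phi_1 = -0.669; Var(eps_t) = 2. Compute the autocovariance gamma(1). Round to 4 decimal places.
\gamma(1) = -2.4220

Multiply the model equation by X_{t-k} and take expectations. With theta_0 = psi_0 = 1 and psi_j the MA(infinity) weights, this gives
  gamma(k) - sum_i phi_i gamma(k-i) = c_k,
  c_k = sigma^2 * sum_{j=k..q} theta_j psi_{j-k}   (c_k = 0 for k > q),
using gamma(-m) = gamma(m).
Pure AR (q = 0): c_0 = sigma^2 = 2, c_k = 0 for k >= 1.
Equations for k = 0 and k = 1 (AR order 1):
  gamma(0) = phi_1 gamma(1) + c_0
  gamma(1) = phi_1 gamma(0) + c_1
Substituting the second into the first: gamma(0) (1 - phi_1^2) = c_0 + phi_1 c_1, so
  gamma(0) = c_0 / (1 - phi_1^2) = 2 / (1 - (-0.669)^2) = 2 / 0.552439 = 3.620309.
  gamma(1) = phi_1 gamma(0) = (-0.669)(3.620309) = -2.421987.
Therefore gamma(1) = -2.4220 (to 4 decimal places).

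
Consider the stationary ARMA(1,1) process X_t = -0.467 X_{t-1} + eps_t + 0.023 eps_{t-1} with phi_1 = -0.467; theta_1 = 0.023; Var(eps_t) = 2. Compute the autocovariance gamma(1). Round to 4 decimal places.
\gamma(1) = -1.1235

Multiply the model equation by X_{t-k} and take expectations. With theta_0 = psi_0 = 1 and psi_j the MA(infinity) weights, this gives
  gamma(k) - sum_i phi_i gamma(k-i) = c_k,
  c_k = sigma^2 * sum_{j=k..q} theta_j psi_{j-k}   (c_k = 0 for k > q),
using gamma(-m) = gamma(m).
psi-weights needed (psi_j = theta_j + sum_i phi_i psi_{j-i}):
  psi_1 = theta_1 + phi_1 = 0.023 + (-0.467) = -0.444
Right-hand sides:
  c_0 = sigma^2 (1 + theta_1 psi_1) = 2 * (1 + (0.023)(-0.444)) = 2 * 0.989788 = 1.979576
  c_1 = sigma^2 theta_1 = 2 * (0.023) = 0.046
  c_2 = 0
Equations for k = 0 and k = 1 (AR order 1):
  gamma(0) = phi_1 gamma(1) + c_0
  gamma(1) = phi_1 gamma(0) + c_1
Substituting the second into the first: gamma(0) (1 - phi_1^2) = c_0 + phi_1 c_1, so
  gamma(0) = (c_0 + phi_1 c_1) / (1 - phi_1^2) = (1.979576 + (-0.467)(0.046)) / (1 - (-0.467)^2) = 1.958094 / 0.781911 = 2.504242.
  gamma(1) = phi_1 gamma(0) + c_1 = (-0.467)(2.504242) + (0.046) = -1.123481.
Therefore gamma(1) = -1.1235 (to 4 decimal places).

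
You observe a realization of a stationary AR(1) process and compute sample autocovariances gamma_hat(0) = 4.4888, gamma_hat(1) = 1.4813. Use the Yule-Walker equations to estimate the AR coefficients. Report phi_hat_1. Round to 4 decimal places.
\hat\phi_{1} = 0.3300

The Yule-Walker equations for an AR(p) process read, in matrix form,
  Gamma_p phi = r_p,   with   (Gamma_p)_{ij} = gamma(|i - j|),
                       (r_p)_i = gamma(i),   i,j = 1..p.
Substitute the sample gammas (Toeplitz matrix and right-hand side of size 1):
  Gamma_p = [[4.4888]]
  r_p     = [1.4813]
With p = 1 this is the single equation gamma(0) phi_1 = gamma(1):
  phi_hat_1 = gamma(1) / gamma(0) = 1.4813 / 4.4888 = 0.3300.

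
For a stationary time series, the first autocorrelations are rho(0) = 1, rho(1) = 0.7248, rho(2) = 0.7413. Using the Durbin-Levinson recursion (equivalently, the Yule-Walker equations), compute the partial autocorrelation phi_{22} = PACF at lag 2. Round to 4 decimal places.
\phi_{22} = 0.4550

The PACF at lag k is phi_{kk}, the last component of the solution
to the Yule-Walker system G_k phi = r_k where
  (G_k)_{ij} = rho(|i - j|), (r_k)_i = rho(i), i,j = 1..k.
Equivalently, Durbin-Levinson gives phi_{kk} iteratively:
  phi_{11} = rho(1)
  phi_{kk} = [rho(k) - sum_{j=1..k-1} phi_{k-1,j} rho(k-j)]
            / [1 - sum_{j=1..k-1} phi_{k-1,j} rho(j)],
  phi_{k,j} = phi_{k-1,j} - phi_{kk} phi_{k-1,k-j},  j = 1..k-1.
Step k = 1:
  phi_11 = rho(1) = 0.7248.
Step k = 2:
  phi_22 = [rho(2) - phi_11 rho(1)] / [1 - phi_11 rho(1)] = [0.7413 - (0.7248)(0.7248)] / [1 - (0.7248)(0.7248)]
         = 0.21596496 / 0.47466496 = 0.455.
Therefore phi_{22} = 0.4550.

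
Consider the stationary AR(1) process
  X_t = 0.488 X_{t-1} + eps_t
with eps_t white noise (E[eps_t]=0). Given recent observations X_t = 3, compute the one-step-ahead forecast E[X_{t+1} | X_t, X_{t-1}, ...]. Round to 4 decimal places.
E[X_{t+1} \mid \mathcal F_t] = 1.4640

For an AR(p) model X_t = c + sum_i phi_i X_{t-i} + eps_t, the
one-step-ahead conditional mean is
  E[X_{t+1} | X_t, ...] = c + sum_i phi_i X_{t+1-i}.
Substitute known values:
  E[X_{t+1} | ...] = (0.488) * (3)
                   = 1.4640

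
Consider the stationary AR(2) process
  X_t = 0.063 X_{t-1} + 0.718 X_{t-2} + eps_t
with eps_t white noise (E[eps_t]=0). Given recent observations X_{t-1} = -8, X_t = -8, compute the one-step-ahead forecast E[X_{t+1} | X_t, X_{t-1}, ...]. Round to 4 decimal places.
E[X_{t+1} \mid \mathcal F_t] = -6.2480

For an AR(p) model X_t = c + sum_i phi_i X_{t-i} + eps_t, the
one-step-ahead conditional mean is
  E[X_{t+1} | X_t, ...] = c + sum_i phi_i X_{t+1-i}.
Substitute known values:
  E[X_{t+1} | ...] = (0.063) * (-8) + (0.718) * (-8)
                   = -6.2480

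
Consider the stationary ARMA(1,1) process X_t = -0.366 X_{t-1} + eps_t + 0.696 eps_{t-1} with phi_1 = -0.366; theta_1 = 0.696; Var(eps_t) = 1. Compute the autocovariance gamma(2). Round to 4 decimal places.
\gamma(2) = -0.1039

Multiply the model equation by X_{t-k} and take expectations. With theta_0 = psi_0 = 1 and psi_j the MA(infinity) weights, this gives
  gamma(k) - sum_i phi_i gamma(k-i) = c_k,
  c_k = sigma^2 * sum_{j=k..q} theta_j psi_{j-k}   (c_k = 0 for k > q),
using gamma(-m) = gamma(m).
psi-weights needed (psi_j = theta_j + sum_i phi_i psi_{j-i}):
  psi_1 = theta_1 + phi_1 = 0.696 + (-0.366) = 0.33
Right-hand sides:
  c_0 = sigma^2 (1 + theta_1 psi_1) = 1 * (1 + (0.696)(0.33)) = 1 * 1.22968 = 1.22968
  c_1 = sigma^2 theta_1 = 1 * (0.696) = 0.696
  c_2 = 0
Equations for k = 0 and k = 1 (AR order 1):
  gamma(0) = phi_1 gamma(1) + c_0
  gamma(1) = phi_1 gamma(0) + c_1
Substituting the second into the first: gamma(0) (1 - phi_1^2) = c_0 + phi_1 c_1, so
  gamma(0) = (c_0 + phi_1 c_1) / (1 - phi_1^2) = (1.22968 + (-0.366)(0.696)) / (1 - (-0.366)^2) = 0.974944 / 0.866044 = 1.125744.
  gamma(1) = phi_1 gamma(0) + c_1 = (-0.366)(1.125744) + (0.696) = 0.283978.
For k = 2 (> q): gamma(2) = phi_1 gamma(1) = (-0.366)(0.283978) = -0.103936.
Therefore gamma(2) = -0.1039 (to 4 decimal places).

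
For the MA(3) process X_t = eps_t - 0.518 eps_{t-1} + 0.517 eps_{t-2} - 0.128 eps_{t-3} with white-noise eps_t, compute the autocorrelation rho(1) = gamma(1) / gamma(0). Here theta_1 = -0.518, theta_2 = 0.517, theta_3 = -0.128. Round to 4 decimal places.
\rho(1) = -0.5490

For an MA(q) process with theta_0 = 1, the autocovariance is
  gamma(k) = sigma^2 * sum_{i=0..q-k} theta_i * theta_{i+k},
and rho(k) = gamma(k) / gamma(0). Sigma^2 cancels.
  numerator   = (1)*(-0.518) + (-0.518)*(0.517) + (0.517)*(-0.128) = -0.851982.
  denominator = (1)^2 + (-0.518)^2 + (0.517)^2 + (-0.128)^2 = 1.551997.
  rho(1) = -0.851982 / 1.551997 = -0.5490.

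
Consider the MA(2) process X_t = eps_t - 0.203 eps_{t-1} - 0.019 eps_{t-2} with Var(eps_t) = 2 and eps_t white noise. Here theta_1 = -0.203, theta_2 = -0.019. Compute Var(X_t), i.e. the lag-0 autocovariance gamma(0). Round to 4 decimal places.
\gamma(0) = 2.0831

For an MA(q) process X_t = eps_t + sum_i theta_i eps_{t-i} with
Var(eps_t) = sigma^2, the variance is
  gamma(0) = sigma^2 * (1 + sum_i theta_i^2).
  sum_i theta_i^2 = (-0.203)^2 + (-0.019)^2 = 0.041209 + 0.000361 = 0.04157.
  gamma(0) = 2 * (1 + 0.04157) = 2 * 1.04157 = 2.08314, which rounds to 2.0831.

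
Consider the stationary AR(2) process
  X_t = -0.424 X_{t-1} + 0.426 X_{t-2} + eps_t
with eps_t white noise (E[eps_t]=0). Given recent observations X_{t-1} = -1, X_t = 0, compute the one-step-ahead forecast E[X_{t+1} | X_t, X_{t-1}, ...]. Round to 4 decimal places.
E[X_{t+1} \mid \mathcal F_t] = -0.4260

For an AR(p) model X_t = c + sum_i phi_i X_{t-i} + eps_t, the
one-step-ahead conditional mean is
  E[X_{t+1} | X_t, ...] = c + sum_i phi_i X_{t+1-i}.
Substitute known values:
  E[X_{t+1} | ...] = (-0.424) * (0) + (0.426) * (-1)
                   = -0.4260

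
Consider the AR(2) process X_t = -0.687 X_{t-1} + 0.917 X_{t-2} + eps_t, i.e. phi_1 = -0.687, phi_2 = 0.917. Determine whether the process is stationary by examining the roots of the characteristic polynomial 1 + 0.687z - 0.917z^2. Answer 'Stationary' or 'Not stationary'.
\text{Not stationary}

The AR(p) characteristic polynomial is P(z) = 1 + 0.687z - 0.917z^2.
Stationarity requires all roots to lie outside the unit circle, i.e. |z| > 1 for every root.
Set 1 + (0.687) z + (-0.917) z^2 = 0, i.e. a z^2 + b z + c = 0 with a = -0.917, b = 0.687, c = 1.
Discriminant D = b^2 - 4ac = (0.687)^2 - 4*(-0.917)*1 = 0.471969 - (-3.668) = 4.139969.
D >= 0, so the roots are real: z = (-b +/- sqrt(D)) / (2a) = (-0.687 +/- 2.034691) / (-1.834).
  z_1 = (-0.687 + 2.034691) / (-1.834) = -0.7348,   |z_1| = 0.7348.
  z_2 = (-0.687 - 2.034691) / (-1.834) = 1.484,   |z_2| = 1.484.
Moduli of all roots: 0.7348, 1.4840.
All moduli strictly greater than 1? No.
Verdict: Not stationary.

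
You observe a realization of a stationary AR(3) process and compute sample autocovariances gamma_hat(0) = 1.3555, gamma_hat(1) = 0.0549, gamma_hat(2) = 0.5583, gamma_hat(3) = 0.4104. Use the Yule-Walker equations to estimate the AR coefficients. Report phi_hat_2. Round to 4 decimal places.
\hat\phi_{2} = 0.4030

The Yule-Walker equations for an AR(p) process read, in matrix form,
  Gamma_p phi = r_p,   with   (Gamma_p)_{ij} = gamma(|i - j|),
                       (r_p)_i = gamma(i),   i,j = 1..p.
Substitute the sample gammas (Toeplitz matrix and right-hand side of size 3):
  Gamma_p = [[1.3555, 0.0549, 0.5583], [0.0549, 1.3555, 0.0549], [0.5583, 0.0549, 1.3555]]
  r_p     = [0.0549, 0.5583, 0.4104]
Written out (R1..R3):
  (R1) 1.3555 phi_1 + 0.0549 phi_2 + 0.5583 phi_3 = 0.0549
  (R2) 0.0549 phi_1 + 1.3555 phi_2 + 0.0549 phi_3 = 0.5583
  (R3) 0.5583 phi_1 + 0.0549 phi_2 + 1.3555 phi_3 = 0.4104
Gaussian elimination:
  R2 <- R2 - (0.0549/1.3555) R1 = R2 - (0.040502) R1:  1.353276 phi_2 + 0.032288 phi_3 = 0.556076
  R3 <- R3 - (0.5583/1.3555) R1 = R3 - (0.411878) R1:  0.032288 phi_2 + 1.125549 phi_3 = 0.387788
  R3 <- R3 - (0.032288/1.353276) R2 = R3 - (0.023859) R2:  1.124778 phi_3 = 0.37452
Back-substitution:
  phi_hat_3 = 0.37452 / 1.124778 = 0.332973
  phi_hat_2 = (0.556076 - (0.032288)(0.332973)) / 1.353276 = 0.402967
  phi_hat_1 = (0.0549 - (0.0549)(0.402967) - (0.5583)(0.332973)) / 1.3555 = -0.112963
So phi_hat = [-0.1130, 0.4030, 0.3330].
Therefore phi_hat_2 = 0.4030.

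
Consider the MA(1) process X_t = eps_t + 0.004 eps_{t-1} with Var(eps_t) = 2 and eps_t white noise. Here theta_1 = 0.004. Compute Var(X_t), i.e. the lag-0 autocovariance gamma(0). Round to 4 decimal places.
\gamma(0) = 2.0000

For an MA(q) process X_t = eps_t + sum_i theta_i eps_{t-i} with
Var(eps_t) = sigma^2, the variance is
  gamma(0) = sigma^2 * (1 + sum_i theta_i^2).
  sum_i theta_i^2 = (0.004)^2 = 0.000016.
  gamma(0) = 2 * (1 + 0.000016) = 2 * 1.000016 = 2.000032, which rounds to 2.0000.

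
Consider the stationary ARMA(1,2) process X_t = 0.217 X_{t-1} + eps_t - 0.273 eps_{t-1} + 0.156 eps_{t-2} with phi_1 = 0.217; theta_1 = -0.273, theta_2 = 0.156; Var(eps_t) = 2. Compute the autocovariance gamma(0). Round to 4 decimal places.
\gamma(0) = 2.0497

Multiply the model equation by X_{t-k} and take expectations. With theta_0 = psi_0 = 1 and psi_j the MA(infinity) weights, this gives
  gamma(k) - sum_i phi_i gamma(k-i) = c_k,
  c_k = sigma^2 * sum_{j=k..q} theta_j psi_{j-k}   (c_k = 0 for k > q),
using gamma(-m) = gamma(m).
psi-weights needed (psi_j = theta_j + sum_i phi_i psi_{j-i}):
  psi_1 = theta_1 + phi_1 = -0.273 + (0.217) = -0.056
  psi_2 = theta_2 + phi_1 psi_1 = 0.156 + (0.217)(-0.056) = 0.143848
Right-hand sides:
  c_0 = sigma^2 (1 + theta_1 psi_1 + theta_2 psi_2) = 2 * (1 + (-0.273)(-0.056) + (0.156)(0.143848)) = 2 * 1.037728 = 2.075457
  c_1 = sigma^2 (theta_1 + theta_2 psi_1) = 2 * (-0.273 + (0.156)(-0.056)) = -0.563472
  c_2 = sigma^2 theta_2 = 2 * (0.156) = 0.312
Equations for k = 0 and k = 1 (AR order 1):
  gamma(0) = phi_1 gamma(1) + c_0
  gamma(1) = phi_1 gamma(0) + c_1
Substituting the second into the first: gamma(0) (1 - phi_1^2) = c_0 + phi_1 c_1, so
  gamma(0) = (c_0 + phi_1 c_1) / (1 - phi_1^2) = (2.075457 + (0.217)(-0.563472)) / (1 - (0.217)^2) = 1.953183 / 0.952911 = 2.049702.
Therefore gamma(0) = 2.0497 (to 4 decimal places).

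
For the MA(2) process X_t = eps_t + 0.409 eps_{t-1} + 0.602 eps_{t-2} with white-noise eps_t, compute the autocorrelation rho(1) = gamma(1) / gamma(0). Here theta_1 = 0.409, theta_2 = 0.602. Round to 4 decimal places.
\rho(1) = 0.4283

For an MA(q) process with theta_0 = 1, the autocovariance is
  gamma(k) = sigma^2 * sum_{i=0..q-k} theta_i * theta_{i+k},
and rho(k) = gamma(k) / gamma(0). Sigma^2 cancels.
  numerator   = (1)*(0.409) + (0.409)*(0.602) = 0.655218.
  denominator = (1)^2 + (0.409)^2 + (0.602)^2 = 1.529685.
  rho(1) = 0.655218 / 1.529685 = 0.4283.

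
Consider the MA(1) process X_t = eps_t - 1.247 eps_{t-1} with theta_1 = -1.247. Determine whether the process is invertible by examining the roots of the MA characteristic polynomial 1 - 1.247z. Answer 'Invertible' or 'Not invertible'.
\text{Not invertible}

The MA(q) characteristic polynomial is P(z) = 1 - 1.247z.
Invertibility requires all roots to lie outside the unit circle, i.e. |z| > 1 for every root.
This is linear in z: 1 + (-1.247) z = 0  =>  z = -1/(-1.247) = 0.801925,  |z| = 0.801925.
Moduli of all roots: 0.8019.
All moduli strictly greater than 1? No.
Verdict: Not invertible.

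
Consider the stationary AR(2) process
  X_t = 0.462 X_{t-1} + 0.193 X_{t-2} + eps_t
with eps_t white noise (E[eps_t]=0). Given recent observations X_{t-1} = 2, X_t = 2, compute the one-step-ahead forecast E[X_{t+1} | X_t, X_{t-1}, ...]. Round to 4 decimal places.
E[X_{t+1} \mid \mathcal F_t] = 1.3100

For an AR(p) model X_t = c + sum_i phi_i X_{t-i} + eps_t, the
one-step-ahead conditional mean is
  E[X_{t+1} | X_t, ...] = c + sum_i phi_i X_{t+1-i}.
Substitute known values:
  E[X_{t+1} | ...] = (0.462) * (2) + (0.193) * (2)
                   = 1.3100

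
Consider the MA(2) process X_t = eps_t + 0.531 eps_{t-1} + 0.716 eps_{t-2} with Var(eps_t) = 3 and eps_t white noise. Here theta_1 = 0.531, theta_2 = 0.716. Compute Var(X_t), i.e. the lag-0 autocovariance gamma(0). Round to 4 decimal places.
\gamma(0) = 5.3839

For an MA(q) process X_t = eps_t + sum_i theta_i eps_{t-i} with
Var(eps_t) = sigma^2, the variance is
  gamma(0) = sigma^2 * (1 + sum_i theta_i^2).
  sum_i theta_i^2 = (0.531)^2 + (0.716)^2 = 0.281961 + 0.512656 = 0.794617.
  gamma(0) = 3 * (1 + 0.794617) = 3 * 1.794617 = 5.383851, which rounds to 5.3839.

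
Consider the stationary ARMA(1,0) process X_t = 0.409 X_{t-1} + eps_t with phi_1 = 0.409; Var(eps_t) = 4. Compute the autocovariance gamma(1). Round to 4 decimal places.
\gamma(1) = 1.9646

Multiply the model equation by X_{t-k} and take expectations. With theta_0 = psi_0 = 1 and psi_j the MA(infinity) weights, this gives
  gamma(k) - sum_i phi_i gamma(k-i) = c_k,
  c_k = sigma^2 * sum_{j=k..q} theta_j psi_{j-k}   (c_k = 0 for k > q),
using gamma(-m) = gamma(m).
Pure AR (q = 0): c_0 = sigma^2 = 4, c_k = 0 for k >= 1.
Equations for k = 0 and k = 1 (AR order 1):
  gamma(0) = phi_1 gamma(1) + c_0
  gamma(1) = phi_1 gamma(0) + c_1
Substituting the second into the first: gamma(0) (1 - phi_1^2) = c_0 + phi_1 c_1, so
  gamma(0) = c_0 / (1 - phi_1^2) = 4 / (1 - (0.409)^2) = 4 / 0.832719 = 4.803541.
  gamma(1) = phi_1 gamma(0) = (0.409)(4.803541) = 1.964648.
Therefore gamma(1) = 1.9646 (to 4 decimal places).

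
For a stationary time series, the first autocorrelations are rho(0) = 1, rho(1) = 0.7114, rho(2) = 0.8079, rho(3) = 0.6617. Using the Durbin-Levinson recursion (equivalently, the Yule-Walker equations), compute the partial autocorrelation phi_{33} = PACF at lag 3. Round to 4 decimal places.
\phi_{33} = 0.0112

The PACF at lag k is phi_{kk}, the last component of the solution
to the Yule-Walker system G_k phi = r_k where
  (G_k)_{ij} = rho(|i - j|), (r_k)_i = rho(i), i,j = 1..k.
Equivalently, Durbin-Levinson gives phi_{kk} iteratively:
  phi_{11} = rho(1)
  phi_{kk} = [rho(k) - sum_{j=1..k-1} phi_{k-1,j} rho(k-j)]
            / [1 - sum_{j=1..k-1} phi_{k-1,j} rho(j)],
  phi_{k,j} = phi_{k-1,j} - phi_{kk} phi_{k-1,k-j},  j = 1..k-1.
Step k = 1:
  phi_11 = rho(1) = 0.7114.
Step k = 2:
  phi_22 = [rho(2) - phi_11 rho(1)] / [1 - phi_11 rho(1)] = [0.8079 - (0.7114)(0.7114)] / [1 - (0.7114)(0.7114)]
         = 0.30181004 / 0.49391004 = 0.611063.
  Update: phi_21 = phi_11 - phi_22 phi_11 = 0.7114 - (0.611063)(0.7114) = 0.27669.
Step k = 3:
  phi_33 = [rho(3) - phi_21 rho(2) - phi_22 rho(1)] / [1 - phi_21 rho(1) - phi_22 rho(2)]
    numerator   = 0.6617 - (0.27669)(0.8079) - (0.611063)(0.7114) = 0.00345214
    denominator = 1 - (0.27669)(0.7114) - (0.611063)(0.8079) = 0.30948516
  phi_33 = 0.00345214 / 0.30948516 = 0.0112.
Therefore phi_{33} = 0.0112.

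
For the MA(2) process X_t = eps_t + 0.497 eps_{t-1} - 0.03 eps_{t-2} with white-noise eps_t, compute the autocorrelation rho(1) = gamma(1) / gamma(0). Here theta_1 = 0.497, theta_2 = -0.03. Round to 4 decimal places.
\rho(1) = 0.3863

For an MA(q) process with theta_0 = 1, the autocovariance is
  gamma(k) = sigma^2 * sum_{i=0..q-k} theta_i * theta_{i+k},
and rho(k) = gamma(k) / gamma(0). Sigma^2 cancels.
  numerator   = (1)*(0.497) + (0.497)*(-0.03) = 0.48209.
  denominator = (1)^2 + (0.497)^2 + (-0.03)^2 = 1.247909.
  rho(1) = 0.48209 / 1.247909 = 0.3863.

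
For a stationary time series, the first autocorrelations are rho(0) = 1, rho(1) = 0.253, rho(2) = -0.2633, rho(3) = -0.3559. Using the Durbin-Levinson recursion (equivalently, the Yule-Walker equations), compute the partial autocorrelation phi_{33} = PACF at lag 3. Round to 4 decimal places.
\phi_{33} = -0.2161

The PACF at lag k is phi_{kk}, the last component of the solution
to the Yule-Walker system G_k phi = r_k where
  (G_k)_{ij} = rho(|i - j|), (r_k)_i = rho(i), i,j = 1..k.
Equivalently, Durbin-Levinson gives phi_{kk} iteratively:
  phi_{11} = rho(1)
  phi_{kk} = [rho(k) - sum_{j=1..k-1} phi_{k-1,j} rho(k-j)]
            / [1 - sum_{j=1..k-1} phi_{k-1,j} rho(j)],
  phi_{k,j} = phi_{k-1,j} - phi_{kk} phi_{k-1,k-j},  j = 1..k-1.
Step k = 1:
  phi_11 = rho(1) = 0.253.
Step k = 2:
  phi_22 = [rho(2) - phi_11 rho(1)] / [1 - phi_11 rho(1)] = [-0.2633 - (0.253)(0.253)] / [1 - (0.253)(0.253)]
         = -0.327309 / 0.935991 = -0.349692.
  Update: phi_21 = phi_11 - phi_22 phi_11 = 0.253 - (-0.349692)(0.253) = 0.341472.
Step k = 3:
  phi_33 = [rho(3) - phi_21 rho(2) - phi_22 rho(1)] / [1 - phi_21 rho(1) - phi_22 rho(2)]
    numerator   = -0.3559 - (0.341472)(-0.2633) - (-0.349692)(0.253) = -0.17751818
    denominator = 1 - (0.341472)(0.253) - (-0.349692)(-0.2633) = 0.82153351
  phi_33 = -0.17751818 / 0.82153351 = -0.2161.
Therefore phi_{33} = -0.2161.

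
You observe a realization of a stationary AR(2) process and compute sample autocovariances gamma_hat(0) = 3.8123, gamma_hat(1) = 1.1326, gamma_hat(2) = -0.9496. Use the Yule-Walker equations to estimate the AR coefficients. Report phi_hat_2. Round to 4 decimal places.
\hat\phi_{2} = -0.3700

The Yule-Walker equations for an AR(p) process read, in matrix form,
  Gamma_p phi = r_p,   with   (Gamma_p)_{ij} = gamma(|i - j|),
                       (r_p)_i = gamma(i),   i,j = 1..p.
Substitute the sample gammas (Toeplitz matrix and right-hand side of size 2):
  Gamma_p = [[3.8123, 1.1326], [1.1326, 3.8123]]
  r_p     = [1.1326, -0.9496]
Written out:
  3.8123 phi_1 + 1.1326 phi_2 = 1.1326
  1.1326 phi_1 + 3.8123 phi_2 = -0.9496
Solve by Cramer's rule:
  det = gamma(0)^2 - gamma(1)^2 = (3.8123)^2 - (1.1326)^2 = 14.53363129 - 1.28278276 = 13.25084853
  phi_hat_1 = [gamma(1) gamma(0) - gamma(1) gamma(2)] / det = [(1.1326)(3.8123) - (1.1326)(-0.9496)] / 13.25084853 = 5.39332794 / 13.25084853 = 0.407
  phi_hat_2 = [gamma(0) gamma(2) - gamma(1)^2] / det = [(3.8123)(-0.9496) - (1.1326)^2] / 13.25084853 = -4.90294284 / 13.25084853 = -0.37
So phi_hat = [0.4070, -0.3700].
Therefore phi_hat_2 = -0.3700.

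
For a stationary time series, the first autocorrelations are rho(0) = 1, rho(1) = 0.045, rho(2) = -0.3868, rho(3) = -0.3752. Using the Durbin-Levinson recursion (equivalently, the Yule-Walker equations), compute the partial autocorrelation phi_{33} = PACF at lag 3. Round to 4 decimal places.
\phi_{33} = -0.3940

The PACF at lag k is phi_{kk}, the last component of the solution
to the Yule-Walker system G_k phi = r_k where
  (G_k)_{ij} = rho(|i - j|), (r_k)_i = rho(i), i,j = 1..k.
Equivalently, Durbin-Levinson gives phi_{kk} iteratively:
  phi_{11} = rho(1)
  phi_{kk} = [rho(k) - sum_{j=1..k-1} phi_{k-1,j} rho(k-j)]
            / [1 - sum_{j=1..k-1} phi_{k-1,j} rho(j)],
  phi_{k,j} = phi_{k-1,j} - phi_{kk} phi_{k-1,k-j},  j = 1..k-1.
Step k = 1:
  phi_11 = rho(1) = 0.045.
Step k = 2:
  phi_22 = [rho(2) - phi_11 rho(1)] / [1 - phi_11 rho(1)] = [-0.3868 - (0.045)(0.045)] / [1 - (0.045)(0.045)]
         = -0.388825 / 0.997975 = -0.389614.
  Update: phi_21 = phi_11 - phi_22 phi_11 = 0.045 - (-0.389614)(0.045) = 0.062533.
Step k = 3:
  phi_33 = [rho(3) - phi_21 rho(2) - phi_22 rho(1)] / [1 - phi_21 rho(1) - phi_22 rho(2)]
    numerator   = -0.3752 - (0.062533)(-0.3868) - (-0.389614)(0.045) = -0.33347975
    denominator = 1 - (0.062533)(0.045) - (-0.389614)(-0.3868) = 0.84648335
  phi_33 = -0.33347975 / 0.84648335 = -0.394.
Therefore phi_{33} = -0.3940.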